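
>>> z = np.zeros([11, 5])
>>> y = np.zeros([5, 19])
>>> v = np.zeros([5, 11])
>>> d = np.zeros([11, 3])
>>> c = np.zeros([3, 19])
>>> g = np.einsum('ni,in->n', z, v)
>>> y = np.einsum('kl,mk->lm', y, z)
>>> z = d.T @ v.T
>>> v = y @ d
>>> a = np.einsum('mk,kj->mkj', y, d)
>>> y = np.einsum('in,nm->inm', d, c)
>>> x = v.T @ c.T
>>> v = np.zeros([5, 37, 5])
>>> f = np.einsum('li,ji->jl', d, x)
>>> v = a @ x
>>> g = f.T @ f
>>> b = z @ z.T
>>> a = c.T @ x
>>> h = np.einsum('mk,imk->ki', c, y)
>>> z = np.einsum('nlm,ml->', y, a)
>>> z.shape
()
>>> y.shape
(11, 3, 19)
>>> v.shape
(19, 11, 3)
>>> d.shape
(11, 3)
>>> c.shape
(3, 19)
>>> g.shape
(11, 11)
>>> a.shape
(19, 3)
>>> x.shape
(3, 3)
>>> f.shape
(3, 11)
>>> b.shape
(3, 3)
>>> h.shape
(19, 11)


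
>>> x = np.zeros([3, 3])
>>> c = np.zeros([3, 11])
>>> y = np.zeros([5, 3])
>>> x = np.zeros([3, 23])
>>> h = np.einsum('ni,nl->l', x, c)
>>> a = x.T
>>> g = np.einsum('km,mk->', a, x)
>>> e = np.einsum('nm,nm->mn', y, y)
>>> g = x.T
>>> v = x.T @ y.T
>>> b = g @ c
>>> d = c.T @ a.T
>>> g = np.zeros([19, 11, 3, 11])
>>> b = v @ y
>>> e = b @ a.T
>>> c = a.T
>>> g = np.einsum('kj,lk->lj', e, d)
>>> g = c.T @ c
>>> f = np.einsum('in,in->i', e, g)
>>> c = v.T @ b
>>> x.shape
(3, 23)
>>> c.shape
(5, 3)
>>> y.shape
(5, 3)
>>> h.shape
(11,)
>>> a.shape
(23, 3)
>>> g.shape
(23, 23)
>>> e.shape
(23, 23)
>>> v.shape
(23, 5)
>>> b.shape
(23, 3)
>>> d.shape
(11, 23)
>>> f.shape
(23,)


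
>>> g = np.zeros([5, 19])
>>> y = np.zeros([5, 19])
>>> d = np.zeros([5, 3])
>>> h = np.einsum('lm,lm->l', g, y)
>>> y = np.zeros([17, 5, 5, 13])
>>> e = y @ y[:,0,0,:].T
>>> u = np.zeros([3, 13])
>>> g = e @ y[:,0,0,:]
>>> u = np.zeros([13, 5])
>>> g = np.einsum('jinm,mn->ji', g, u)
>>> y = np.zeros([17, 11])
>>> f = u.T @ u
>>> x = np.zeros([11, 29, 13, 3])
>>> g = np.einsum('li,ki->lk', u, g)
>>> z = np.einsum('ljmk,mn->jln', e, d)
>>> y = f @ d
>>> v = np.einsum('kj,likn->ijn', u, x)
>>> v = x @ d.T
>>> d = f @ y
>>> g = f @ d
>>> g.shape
(5, 3)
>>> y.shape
(5, 3)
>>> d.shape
(5, 3)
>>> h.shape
(5,)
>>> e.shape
(17, 5, 5, 17)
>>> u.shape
(13, 5)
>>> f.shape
(5, 5)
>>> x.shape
(11, 29, 13, 3)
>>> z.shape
(5, 17, 3)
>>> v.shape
(11, 29, 13, 5)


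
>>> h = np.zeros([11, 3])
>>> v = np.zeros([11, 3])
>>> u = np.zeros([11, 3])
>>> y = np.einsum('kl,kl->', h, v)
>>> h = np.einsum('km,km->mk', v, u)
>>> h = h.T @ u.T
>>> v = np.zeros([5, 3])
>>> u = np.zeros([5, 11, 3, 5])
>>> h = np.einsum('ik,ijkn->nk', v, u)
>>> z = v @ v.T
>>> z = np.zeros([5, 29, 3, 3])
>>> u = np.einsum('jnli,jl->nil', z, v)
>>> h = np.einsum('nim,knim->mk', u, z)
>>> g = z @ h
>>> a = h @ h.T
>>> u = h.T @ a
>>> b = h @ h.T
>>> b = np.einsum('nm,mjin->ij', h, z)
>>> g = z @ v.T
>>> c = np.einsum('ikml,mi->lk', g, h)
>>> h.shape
(3, 5)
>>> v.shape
(5, 3)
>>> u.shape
(5, 3)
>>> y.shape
()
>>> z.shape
(5, 29, 3, 3)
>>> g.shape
(5, 29, 3, 5)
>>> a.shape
(3, 3)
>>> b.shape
(3, 29)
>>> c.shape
(5, 29)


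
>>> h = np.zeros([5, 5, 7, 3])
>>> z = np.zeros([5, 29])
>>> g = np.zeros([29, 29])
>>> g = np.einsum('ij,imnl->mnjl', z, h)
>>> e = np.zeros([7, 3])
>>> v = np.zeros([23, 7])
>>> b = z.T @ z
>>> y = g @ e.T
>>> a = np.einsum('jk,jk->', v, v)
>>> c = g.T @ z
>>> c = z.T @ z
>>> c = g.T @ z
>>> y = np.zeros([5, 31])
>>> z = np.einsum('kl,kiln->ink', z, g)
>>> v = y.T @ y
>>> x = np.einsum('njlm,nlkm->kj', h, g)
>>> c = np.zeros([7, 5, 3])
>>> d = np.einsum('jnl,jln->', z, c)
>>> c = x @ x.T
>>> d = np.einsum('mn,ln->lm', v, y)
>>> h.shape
(5, 5, 7, 3)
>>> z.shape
(7, 3, 5)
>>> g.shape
(5, 7, 29, 3)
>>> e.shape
(7, 3)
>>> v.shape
(31, 31)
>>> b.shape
(29, 29)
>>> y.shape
(5, 31)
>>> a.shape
()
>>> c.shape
(29, 29)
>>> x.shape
(29, 5)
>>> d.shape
(5, 31)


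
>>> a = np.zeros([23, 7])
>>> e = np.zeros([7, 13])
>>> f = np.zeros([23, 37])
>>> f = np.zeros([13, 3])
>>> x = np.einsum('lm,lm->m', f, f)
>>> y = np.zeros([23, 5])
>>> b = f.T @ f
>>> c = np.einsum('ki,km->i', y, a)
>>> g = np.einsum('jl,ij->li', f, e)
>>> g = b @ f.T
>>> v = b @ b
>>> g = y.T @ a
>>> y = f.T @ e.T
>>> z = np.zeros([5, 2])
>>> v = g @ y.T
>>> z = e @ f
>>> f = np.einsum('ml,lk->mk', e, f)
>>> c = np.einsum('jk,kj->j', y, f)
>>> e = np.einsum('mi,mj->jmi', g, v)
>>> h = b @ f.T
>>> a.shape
(23, 7)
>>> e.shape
(3, 5, 7)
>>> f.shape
(7, 3)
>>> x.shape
(3,)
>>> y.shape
(3, 7)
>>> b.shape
(3, 3)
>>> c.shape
(3,)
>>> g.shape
(5, 7)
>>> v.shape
(5, 3)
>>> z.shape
(7, 3)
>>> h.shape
(3, 7)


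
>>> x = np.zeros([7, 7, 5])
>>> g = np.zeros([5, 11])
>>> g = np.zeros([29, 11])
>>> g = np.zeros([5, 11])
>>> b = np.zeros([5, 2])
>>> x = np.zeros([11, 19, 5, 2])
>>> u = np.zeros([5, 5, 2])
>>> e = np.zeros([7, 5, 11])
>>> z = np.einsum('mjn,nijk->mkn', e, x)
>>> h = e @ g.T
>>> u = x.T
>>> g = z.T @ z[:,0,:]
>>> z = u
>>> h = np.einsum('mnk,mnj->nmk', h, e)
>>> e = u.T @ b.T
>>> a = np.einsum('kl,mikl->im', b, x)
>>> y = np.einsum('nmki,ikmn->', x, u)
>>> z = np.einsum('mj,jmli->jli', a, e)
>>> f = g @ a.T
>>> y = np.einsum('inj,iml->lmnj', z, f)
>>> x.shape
(11, 19, 5, 2)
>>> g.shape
(11, 2, 11)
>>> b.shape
(5, 2)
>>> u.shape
(2, 5, 19, 11)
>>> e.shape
(11, 19, 5, 5)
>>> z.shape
(11, 5, 5)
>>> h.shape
(5, 7, 5)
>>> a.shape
(19, 11)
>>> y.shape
(19, 2, 5, 5)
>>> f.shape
(11, 2, 19)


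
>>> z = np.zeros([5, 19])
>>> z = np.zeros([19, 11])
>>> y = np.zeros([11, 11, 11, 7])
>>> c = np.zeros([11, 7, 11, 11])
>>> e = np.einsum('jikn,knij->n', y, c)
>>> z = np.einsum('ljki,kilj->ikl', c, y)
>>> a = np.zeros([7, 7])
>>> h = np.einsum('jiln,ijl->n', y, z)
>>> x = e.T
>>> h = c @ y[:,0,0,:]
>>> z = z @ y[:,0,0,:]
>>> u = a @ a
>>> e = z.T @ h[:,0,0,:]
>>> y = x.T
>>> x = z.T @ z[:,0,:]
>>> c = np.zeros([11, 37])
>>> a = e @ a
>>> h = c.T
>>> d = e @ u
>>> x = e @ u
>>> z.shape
(11, 11, 7)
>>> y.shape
(7,)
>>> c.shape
(11, 37)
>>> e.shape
(7, 11, 7)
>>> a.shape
(7, 11, 7)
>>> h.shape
(37, 11)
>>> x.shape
(7, 11, 7)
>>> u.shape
(7, 7)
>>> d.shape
(7, 11, 7)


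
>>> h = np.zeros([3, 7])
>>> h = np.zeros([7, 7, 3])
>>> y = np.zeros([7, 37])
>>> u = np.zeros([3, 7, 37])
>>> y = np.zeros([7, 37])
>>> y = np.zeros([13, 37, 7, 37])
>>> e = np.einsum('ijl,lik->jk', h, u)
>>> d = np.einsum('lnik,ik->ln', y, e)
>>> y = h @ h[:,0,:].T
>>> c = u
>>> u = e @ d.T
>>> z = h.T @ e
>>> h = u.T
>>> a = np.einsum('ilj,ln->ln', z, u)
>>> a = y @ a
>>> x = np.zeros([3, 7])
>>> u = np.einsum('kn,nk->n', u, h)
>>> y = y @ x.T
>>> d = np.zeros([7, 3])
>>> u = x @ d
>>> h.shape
(13, 7)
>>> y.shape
(7, 7, 3)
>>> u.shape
(3, 3)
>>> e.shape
(7, 37)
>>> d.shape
(7, 3)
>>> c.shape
(3, 7, 37)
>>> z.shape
(3, 7, 37)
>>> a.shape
(7, 7, 13)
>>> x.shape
(3, 7)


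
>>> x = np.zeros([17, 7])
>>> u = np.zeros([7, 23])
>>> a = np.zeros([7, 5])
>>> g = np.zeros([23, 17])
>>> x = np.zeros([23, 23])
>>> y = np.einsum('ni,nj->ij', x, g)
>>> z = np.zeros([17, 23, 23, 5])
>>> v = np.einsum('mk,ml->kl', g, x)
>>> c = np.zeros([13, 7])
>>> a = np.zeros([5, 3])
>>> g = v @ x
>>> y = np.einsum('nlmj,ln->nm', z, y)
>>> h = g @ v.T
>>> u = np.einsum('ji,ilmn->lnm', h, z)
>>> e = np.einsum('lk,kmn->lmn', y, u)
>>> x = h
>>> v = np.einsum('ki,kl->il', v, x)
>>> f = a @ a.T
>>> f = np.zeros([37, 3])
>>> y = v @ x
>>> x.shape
(17, 17)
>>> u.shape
(23, 5, 23)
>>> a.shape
(5, 3)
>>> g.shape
(17, 23)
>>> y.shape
(23, 17)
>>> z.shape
(17, 23, 23, 5)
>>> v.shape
(23, 17)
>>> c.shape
(13, 7)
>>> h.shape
(17, 17)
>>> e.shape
(17, 5, 23)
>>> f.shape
(37, 3)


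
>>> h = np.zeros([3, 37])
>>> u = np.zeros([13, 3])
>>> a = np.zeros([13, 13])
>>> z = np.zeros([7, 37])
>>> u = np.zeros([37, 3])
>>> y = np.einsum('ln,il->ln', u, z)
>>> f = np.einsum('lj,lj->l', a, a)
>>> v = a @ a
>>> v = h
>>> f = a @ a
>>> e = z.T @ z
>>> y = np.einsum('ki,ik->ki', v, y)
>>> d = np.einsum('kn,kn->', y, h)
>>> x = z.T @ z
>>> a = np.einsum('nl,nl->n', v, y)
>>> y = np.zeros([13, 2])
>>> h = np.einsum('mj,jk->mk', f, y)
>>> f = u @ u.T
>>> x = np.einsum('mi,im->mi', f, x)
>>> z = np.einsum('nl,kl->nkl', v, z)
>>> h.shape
(13, 2)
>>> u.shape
(37, 3)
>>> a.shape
(3,)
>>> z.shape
(3, 7, 37)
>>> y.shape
(13, 2)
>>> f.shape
(37, 37)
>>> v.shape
(3, 37)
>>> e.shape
(37, 37)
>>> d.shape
()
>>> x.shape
(37, 37)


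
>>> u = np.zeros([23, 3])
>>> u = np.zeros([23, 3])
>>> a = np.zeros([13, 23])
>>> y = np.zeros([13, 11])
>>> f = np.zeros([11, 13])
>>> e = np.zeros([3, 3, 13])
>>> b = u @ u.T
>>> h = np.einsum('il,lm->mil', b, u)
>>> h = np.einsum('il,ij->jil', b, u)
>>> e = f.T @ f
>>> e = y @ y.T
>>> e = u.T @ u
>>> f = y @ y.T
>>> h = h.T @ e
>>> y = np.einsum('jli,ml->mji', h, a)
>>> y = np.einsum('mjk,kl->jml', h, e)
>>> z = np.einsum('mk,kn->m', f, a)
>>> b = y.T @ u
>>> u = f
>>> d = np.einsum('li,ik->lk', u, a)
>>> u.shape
(13, 13)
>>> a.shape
(13, 23)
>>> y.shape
(23, 23, 3)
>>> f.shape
(13, 13)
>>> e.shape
(3, 3)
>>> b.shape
(3, 23, 3)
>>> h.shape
(23, 23, 3)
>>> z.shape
(13,)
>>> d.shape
(13, 23)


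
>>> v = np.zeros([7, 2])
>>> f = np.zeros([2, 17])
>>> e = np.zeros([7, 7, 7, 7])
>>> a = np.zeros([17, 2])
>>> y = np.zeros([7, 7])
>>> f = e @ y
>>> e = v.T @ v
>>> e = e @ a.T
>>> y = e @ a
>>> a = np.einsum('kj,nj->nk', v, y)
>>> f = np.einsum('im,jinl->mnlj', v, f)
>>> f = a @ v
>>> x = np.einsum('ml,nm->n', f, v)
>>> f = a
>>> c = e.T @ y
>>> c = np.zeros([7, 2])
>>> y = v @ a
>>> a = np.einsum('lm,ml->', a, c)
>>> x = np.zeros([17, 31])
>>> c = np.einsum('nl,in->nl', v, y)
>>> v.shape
(7, 2)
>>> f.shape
(2, 7)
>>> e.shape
(2, 17)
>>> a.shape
()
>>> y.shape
(7, 7)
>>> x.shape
(17, 31)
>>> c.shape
(7, 2)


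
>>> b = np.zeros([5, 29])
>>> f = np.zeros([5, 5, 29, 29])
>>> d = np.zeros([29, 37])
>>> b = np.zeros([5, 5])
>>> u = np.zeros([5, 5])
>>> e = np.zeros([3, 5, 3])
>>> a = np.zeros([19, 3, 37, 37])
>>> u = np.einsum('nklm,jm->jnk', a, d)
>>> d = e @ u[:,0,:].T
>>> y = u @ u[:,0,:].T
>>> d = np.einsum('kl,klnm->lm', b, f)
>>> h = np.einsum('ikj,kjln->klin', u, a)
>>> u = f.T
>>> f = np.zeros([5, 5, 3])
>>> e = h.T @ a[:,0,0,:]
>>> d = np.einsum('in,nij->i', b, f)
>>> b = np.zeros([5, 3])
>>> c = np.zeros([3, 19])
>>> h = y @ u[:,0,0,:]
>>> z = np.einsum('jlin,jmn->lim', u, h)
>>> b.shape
(5, 3)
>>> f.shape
(5, 5, 3)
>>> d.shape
(5,)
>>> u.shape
(29, 29, 5, 5)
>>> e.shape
(37, 29, 37, 37)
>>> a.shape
(19, 3, 37, 37)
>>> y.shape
(29, 19, 29)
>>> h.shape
(29, 19, 5)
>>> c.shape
(3, 19)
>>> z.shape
(29, 5, 19)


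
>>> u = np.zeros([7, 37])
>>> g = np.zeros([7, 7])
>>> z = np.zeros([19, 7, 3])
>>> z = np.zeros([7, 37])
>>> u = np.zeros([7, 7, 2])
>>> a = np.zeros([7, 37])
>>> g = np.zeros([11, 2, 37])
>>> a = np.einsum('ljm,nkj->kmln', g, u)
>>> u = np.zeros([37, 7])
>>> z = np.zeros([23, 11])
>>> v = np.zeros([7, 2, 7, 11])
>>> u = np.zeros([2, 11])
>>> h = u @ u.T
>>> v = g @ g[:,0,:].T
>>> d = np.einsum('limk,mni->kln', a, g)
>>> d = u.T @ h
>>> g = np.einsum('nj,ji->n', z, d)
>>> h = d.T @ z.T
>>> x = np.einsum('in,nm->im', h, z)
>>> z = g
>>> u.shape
(2, 11)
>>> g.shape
(23,)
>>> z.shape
(23,)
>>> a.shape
(7, 37, 11, 7)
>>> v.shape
(11, 2, 11)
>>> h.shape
(2, 23)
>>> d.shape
(11, 2)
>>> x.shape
(2, 11)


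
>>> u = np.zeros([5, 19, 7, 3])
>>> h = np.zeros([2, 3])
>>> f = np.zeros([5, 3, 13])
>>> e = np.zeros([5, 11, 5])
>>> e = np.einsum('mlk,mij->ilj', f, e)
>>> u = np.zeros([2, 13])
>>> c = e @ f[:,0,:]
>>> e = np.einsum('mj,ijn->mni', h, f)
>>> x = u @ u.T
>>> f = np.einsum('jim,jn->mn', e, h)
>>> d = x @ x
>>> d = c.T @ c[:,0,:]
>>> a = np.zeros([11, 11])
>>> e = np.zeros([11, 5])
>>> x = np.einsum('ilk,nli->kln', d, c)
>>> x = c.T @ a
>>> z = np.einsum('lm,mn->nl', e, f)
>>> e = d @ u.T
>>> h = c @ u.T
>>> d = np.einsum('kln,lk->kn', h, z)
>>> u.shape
(2, 13)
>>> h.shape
(11, 3, 2)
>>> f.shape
(5, 3)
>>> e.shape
(13, 3, 2)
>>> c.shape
(11, 3, 13)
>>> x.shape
(13, 3, 11)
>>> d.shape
(11, 2)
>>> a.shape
(11, 11)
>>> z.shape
(3, 11)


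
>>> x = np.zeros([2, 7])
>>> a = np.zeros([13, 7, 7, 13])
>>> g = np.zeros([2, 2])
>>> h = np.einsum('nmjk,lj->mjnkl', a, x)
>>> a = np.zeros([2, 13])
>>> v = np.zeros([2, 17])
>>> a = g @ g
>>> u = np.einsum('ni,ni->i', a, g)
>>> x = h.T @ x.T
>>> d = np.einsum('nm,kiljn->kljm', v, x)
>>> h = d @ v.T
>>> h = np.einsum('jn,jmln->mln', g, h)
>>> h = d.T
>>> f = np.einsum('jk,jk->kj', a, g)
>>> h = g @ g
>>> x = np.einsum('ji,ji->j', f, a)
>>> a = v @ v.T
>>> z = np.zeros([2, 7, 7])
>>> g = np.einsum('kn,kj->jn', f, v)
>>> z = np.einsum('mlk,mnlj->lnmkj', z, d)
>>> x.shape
(2,)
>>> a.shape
(2, 2)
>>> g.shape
(17, 2)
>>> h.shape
(2, 2)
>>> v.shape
(2, 17)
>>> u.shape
(2,)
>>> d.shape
(2, 13, 7, 17)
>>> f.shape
(2, 2)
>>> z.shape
(7, 13, 2, 7, 17)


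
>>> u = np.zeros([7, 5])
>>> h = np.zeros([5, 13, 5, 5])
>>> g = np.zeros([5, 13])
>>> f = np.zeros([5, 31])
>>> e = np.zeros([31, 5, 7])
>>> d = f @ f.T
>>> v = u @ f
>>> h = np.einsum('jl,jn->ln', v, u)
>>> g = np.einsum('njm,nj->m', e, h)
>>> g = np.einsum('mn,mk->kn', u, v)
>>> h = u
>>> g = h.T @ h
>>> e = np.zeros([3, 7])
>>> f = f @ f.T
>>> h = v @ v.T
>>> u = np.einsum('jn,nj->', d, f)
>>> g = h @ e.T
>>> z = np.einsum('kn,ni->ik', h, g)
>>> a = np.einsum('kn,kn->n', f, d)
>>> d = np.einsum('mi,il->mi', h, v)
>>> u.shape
()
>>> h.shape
(7, 7)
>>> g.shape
(7, 3)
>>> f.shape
(5, 5)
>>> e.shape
(3, 7)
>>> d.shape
(7, 7)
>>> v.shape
(7, 31)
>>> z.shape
(3, 7)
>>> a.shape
(5,)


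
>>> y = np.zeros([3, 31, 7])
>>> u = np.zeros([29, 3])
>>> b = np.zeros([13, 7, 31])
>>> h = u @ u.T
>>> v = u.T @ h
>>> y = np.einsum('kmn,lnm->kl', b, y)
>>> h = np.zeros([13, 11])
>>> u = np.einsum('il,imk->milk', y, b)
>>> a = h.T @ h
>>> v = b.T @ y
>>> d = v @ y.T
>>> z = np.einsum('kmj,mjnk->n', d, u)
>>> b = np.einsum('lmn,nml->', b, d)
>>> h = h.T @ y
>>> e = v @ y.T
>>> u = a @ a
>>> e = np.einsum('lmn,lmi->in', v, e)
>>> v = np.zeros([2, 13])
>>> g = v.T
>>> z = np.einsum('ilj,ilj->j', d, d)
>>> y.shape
(13, 3)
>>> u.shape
(11, 11)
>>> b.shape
()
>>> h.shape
(11, 3)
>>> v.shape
(2, 13)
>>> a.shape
(11, 11)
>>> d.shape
(31, 7, 13)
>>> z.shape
(13,)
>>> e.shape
(13, 3)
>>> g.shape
(13, 2)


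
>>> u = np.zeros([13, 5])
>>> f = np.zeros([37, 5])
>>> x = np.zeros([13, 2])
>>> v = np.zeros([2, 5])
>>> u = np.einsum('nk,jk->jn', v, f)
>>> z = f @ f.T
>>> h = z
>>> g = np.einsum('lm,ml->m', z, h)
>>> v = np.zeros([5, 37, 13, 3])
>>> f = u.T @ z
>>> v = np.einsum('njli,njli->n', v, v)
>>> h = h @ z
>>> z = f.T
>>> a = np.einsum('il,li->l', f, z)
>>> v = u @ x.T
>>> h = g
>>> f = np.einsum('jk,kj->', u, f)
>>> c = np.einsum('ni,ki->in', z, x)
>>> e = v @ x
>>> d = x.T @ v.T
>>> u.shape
(37, 2)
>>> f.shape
()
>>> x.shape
(13, 2)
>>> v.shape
(37, 13)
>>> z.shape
(37, 2)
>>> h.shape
(37,)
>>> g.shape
(37,)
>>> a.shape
(37,)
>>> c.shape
(2, 37)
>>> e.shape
(37, 2)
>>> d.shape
(2, 37)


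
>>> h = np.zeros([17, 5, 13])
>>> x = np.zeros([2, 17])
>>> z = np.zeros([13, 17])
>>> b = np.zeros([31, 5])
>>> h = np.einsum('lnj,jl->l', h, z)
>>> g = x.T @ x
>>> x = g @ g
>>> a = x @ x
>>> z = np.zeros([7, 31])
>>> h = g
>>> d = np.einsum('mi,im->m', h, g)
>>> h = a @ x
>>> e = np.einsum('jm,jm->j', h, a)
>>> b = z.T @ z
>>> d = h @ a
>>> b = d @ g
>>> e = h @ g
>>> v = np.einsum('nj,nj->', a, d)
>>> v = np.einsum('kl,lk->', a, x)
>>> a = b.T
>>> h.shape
(17, 17)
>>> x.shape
(17, 17)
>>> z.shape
(7, 31)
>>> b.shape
(17, 17)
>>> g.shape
(17, 17)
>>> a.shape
(17, 17)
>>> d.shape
(17, 17)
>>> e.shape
(17, 17)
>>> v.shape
()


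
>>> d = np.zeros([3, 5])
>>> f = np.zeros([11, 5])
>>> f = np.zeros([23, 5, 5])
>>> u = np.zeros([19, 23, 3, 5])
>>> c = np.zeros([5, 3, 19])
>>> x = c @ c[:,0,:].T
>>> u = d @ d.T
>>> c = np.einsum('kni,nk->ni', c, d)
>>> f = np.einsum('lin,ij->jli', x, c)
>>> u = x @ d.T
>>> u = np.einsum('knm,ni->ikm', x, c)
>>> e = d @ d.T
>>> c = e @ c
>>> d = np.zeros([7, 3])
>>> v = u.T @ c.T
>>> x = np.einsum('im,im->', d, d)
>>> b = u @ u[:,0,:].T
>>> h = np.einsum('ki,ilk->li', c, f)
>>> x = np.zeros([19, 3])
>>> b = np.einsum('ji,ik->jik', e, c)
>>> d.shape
(7, 3)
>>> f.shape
(19, 5, 3)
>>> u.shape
(19, 5, 5)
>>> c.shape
(3, 19)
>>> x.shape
(19, 3)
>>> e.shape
(3, 3)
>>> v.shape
(5, 5, 3)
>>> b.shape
(3, 3, 19)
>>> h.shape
(5, 19)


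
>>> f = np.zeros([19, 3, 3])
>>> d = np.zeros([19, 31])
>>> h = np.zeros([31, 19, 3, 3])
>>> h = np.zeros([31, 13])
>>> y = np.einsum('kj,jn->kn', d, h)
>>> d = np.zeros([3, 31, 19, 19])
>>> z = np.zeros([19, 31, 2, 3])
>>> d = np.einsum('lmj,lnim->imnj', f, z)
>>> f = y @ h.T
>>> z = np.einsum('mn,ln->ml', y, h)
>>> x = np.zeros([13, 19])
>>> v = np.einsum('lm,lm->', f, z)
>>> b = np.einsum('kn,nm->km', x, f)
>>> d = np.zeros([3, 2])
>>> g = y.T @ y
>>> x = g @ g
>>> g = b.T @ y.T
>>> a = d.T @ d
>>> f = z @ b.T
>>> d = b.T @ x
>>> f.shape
(19, 13)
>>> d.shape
(31, 13)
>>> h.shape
(31, 13)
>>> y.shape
(19, 13)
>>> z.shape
(19, 31)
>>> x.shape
(13, 13)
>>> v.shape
()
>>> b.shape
(13, 31)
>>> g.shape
(31, 19)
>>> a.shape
(2, 2)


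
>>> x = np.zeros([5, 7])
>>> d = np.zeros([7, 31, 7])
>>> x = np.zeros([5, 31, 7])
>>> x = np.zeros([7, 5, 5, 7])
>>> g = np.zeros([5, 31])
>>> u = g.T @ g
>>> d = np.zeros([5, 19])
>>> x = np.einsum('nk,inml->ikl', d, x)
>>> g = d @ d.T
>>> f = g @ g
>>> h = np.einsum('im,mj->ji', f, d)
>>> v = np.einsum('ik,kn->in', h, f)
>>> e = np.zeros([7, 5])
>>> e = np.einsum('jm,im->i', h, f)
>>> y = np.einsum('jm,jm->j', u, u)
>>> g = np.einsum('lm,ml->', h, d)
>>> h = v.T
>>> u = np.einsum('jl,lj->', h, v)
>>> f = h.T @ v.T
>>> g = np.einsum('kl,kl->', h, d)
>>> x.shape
(7, 19, 7)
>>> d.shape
(5, 19)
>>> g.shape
()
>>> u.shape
()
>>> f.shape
(19, 19)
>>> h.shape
(5, 19)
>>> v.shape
(19, 5)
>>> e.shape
(5,)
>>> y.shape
(31,)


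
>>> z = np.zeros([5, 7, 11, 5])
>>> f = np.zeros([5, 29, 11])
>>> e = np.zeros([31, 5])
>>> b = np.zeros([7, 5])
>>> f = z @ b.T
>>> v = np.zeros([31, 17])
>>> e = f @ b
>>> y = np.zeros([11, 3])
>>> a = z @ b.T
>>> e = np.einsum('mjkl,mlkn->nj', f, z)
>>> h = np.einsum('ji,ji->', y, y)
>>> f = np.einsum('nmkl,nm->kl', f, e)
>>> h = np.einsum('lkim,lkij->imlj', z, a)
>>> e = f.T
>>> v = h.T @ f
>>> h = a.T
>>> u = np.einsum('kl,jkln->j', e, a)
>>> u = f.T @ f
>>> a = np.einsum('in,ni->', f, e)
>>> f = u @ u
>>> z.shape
(5, 7, 11, 5)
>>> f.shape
(7, 7)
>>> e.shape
(7, 11)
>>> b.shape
(7, 5)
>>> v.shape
(7, 5, 5, 7)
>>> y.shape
(11, 3)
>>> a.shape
()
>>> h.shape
(7, 11, 7, 5)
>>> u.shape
(7, 7)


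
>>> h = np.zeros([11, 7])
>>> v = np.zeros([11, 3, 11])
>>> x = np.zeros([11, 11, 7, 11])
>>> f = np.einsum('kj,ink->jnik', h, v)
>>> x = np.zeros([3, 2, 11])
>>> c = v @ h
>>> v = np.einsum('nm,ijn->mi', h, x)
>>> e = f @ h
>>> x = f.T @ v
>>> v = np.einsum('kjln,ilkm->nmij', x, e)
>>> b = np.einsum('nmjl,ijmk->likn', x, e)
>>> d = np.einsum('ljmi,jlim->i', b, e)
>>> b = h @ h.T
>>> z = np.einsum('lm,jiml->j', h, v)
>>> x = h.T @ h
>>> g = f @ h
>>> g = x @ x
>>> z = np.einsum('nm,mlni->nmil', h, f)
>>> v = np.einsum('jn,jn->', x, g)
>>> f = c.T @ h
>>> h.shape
(11, 7)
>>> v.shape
()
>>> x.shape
(7, 7)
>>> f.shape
(7, 3, 7)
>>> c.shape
(11, 3, 7)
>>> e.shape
(7, 3, 11, 7)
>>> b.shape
(11, 11)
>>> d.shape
(11,)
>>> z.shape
(11, 7, 11, 3)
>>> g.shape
(7, 7)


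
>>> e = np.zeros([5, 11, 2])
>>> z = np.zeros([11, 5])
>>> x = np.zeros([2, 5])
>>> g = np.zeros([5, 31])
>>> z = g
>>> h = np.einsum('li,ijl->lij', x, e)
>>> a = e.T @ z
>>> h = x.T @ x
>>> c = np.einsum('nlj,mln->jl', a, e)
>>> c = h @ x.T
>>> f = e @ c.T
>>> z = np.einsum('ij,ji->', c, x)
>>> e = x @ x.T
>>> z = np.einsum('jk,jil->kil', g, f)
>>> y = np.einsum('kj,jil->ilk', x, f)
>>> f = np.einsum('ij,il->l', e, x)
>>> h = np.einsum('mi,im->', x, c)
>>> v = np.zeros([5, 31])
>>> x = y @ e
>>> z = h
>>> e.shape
(2, 2)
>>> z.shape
()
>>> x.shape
(11, 5, 2)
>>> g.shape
(5, 31)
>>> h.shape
()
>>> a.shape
(2, 11, 31)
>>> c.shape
(5, 2)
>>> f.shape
(5,)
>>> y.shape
(11, 5, 2)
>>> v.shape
(5, 31)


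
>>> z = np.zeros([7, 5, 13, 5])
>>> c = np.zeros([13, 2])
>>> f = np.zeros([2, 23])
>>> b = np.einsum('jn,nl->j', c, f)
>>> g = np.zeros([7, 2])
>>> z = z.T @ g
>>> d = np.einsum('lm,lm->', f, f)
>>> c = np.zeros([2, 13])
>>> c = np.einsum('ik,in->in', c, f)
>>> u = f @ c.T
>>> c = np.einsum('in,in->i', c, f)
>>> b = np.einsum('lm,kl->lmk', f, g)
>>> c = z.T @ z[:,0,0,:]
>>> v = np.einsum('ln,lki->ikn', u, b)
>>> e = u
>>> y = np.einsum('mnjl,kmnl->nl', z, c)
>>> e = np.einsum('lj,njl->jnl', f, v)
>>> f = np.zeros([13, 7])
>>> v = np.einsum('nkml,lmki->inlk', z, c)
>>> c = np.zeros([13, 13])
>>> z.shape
(5, 13, 5, 2)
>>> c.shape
(13, 13)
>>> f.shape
(13, 7)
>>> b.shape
(2, 23, 7)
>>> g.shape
(7, 2)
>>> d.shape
()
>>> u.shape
(2, 2)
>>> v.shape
(2, 5, 2, 13)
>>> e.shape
(23, 7, 2)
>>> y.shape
(13, 2)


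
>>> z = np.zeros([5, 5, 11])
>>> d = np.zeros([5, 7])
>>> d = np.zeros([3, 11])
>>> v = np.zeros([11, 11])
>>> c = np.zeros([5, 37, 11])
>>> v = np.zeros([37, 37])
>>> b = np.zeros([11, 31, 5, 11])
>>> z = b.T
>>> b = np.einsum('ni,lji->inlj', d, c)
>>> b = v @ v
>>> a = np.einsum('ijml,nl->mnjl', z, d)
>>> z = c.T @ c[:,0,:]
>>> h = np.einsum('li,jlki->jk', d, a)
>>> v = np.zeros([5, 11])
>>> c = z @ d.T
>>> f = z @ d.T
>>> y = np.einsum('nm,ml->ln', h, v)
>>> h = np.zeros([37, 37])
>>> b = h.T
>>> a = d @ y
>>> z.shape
(11, 37, 11)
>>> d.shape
(3, 11)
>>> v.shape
(5, 11)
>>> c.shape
(11, 37, 3)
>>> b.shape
(37, 37)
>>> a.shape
(3, 31)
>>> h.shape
(37, 37)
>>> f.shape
(11, 37, 3)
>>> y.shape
(11, 31)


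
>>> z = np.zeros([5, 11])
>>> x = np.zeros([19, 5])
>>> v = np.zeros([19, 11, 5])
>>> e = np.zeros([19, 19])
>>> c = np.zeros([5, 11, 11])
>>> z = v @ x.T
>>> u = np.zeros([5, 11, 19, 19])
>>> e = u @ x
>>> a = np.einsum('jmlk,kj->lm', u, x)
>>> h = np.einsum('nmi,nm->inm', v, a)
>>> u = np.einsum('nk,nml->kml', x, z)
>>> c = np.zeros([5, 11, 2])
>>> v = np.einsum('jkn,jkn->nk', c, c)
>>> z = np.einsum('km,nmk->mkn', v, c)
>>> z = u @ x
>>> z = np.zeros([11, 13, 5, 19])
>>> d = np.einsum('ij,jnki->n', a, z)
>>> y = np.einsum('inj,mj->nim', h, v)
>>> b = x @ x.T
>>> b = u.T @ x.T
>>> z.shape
(11, 13, 5, 19)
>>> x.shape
(19, 5)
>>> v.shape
(2, 11)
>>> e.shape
(5, 11, 19, 5)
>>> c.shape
(5, 11, 2)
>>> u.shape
(5, 11, 19)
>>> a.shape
(19, 11)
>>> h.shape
(5, 19, 11)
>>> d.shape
(13,)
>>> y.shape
(19, 5, 2)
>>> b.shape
(19, 11, 19)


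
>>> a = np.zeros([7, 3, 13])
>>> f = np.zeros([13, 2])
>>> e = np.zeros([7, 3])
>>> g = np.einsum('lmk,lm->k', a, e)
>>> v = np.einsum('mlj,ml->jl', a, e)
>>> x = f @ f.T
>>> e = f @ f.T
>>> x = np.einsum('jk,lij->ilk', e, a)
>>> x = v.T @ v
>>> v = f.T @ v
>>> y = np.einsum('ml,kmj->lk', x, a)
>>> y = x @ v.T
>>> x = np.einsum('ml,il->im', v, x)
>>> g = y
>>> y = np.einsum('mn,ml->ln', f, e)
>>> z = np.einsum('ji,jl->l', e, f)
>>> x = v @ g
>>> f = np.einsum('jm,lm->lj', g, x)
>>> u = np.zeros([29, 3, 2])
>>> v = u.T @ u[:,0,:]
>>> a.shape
(7, 3, 13)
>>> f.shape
(2, 3)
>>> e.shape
(13, 13)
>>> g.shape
(3, 2)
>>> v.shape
(2, 3, 2)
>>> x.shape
(2, 2)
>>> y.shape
(13, 2)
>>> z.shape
(2,)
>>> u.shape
(29, 3, 2)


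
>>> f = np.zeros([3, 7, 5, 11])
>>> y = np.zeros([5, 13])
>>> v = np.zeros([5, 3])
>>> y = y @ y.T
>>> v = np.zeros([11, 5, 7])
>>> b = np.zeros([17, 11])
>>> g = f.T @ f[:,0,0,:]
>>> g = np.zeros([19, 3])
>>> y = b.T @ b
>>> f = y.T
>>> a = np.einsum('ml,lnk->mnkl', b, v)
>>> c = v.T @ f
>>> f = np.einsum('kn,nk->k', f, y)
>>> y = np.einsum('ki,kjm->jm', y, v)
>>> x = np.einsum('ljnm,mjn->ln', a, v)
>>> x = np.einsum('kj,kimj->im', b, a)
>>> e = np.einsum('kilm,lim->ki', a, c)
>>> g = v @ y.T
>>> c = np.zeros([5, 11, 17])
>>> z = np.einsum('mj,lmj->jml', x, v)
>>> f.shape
(11,)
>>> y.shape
(5, 7)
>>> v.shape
(11, 5, 7)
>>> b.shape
(17, 11)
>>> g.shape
(11, 5, 5)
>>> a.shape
(17, 5, 7, 11)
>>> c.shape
(5, 11, 17)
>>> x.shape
(5, 7)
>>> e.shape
(17, 5)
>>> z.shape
(7, 5, 11)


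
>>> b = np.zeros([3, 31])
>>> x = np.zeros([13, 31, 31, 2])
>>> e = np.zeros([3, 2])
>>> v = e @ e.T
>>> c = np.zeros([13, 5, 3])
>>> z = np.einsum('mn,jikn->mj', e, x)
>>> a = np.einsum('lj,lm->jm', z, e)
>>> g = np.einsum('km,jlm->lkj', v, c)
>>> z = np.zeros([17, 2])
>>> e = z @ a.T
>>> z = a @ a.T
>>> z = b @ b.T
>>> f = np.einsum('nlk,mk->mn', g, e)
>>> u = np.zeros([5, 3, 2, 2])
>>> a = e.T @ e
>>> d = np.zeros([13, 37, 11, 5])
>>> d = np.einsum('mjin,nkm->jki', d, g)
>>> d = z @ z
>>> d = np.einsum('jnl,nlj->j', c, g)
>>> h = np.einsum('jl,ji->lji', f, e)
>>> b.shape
(3, 31)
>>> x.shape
(13, 31, 31, 2)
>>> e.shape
(17, 13)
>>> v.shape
(3, 3)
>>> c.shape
(13, 5, 3)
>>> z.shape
(3, 3)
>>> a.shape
(13, 13)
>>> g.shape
(5, 3, 13)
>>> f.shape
(17, 5)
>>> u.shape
(5, 3, 2, 2)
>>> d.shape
(13,)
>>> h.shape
(5, 17, 13)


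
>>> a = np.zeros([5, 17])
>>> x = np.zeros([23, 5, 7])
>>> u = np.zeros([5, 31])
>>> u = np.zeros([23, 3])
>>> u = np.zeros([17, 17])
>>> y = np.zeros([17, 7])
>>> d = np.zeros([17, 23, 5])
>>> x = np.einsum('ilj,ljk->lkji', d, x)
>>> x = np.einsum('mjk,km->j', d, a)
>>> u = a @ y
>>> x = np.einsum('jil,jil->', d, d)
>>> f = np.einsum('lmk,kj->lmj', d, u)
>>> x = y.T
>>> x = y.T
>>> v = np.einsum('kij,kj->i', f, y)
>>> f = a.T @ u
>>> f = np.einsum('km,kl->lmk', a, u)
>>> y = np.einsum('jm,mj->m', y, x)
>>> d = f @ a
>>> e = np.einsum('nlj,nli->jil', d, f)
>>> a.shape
(5, 17)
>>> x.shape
(7, 17)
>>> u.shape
(5, 7)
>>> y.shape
(7,)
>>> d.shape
(7, 17, 17)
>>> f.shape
(7, 17, 5)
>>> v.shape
(23,)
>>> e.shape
(17, 5, 17)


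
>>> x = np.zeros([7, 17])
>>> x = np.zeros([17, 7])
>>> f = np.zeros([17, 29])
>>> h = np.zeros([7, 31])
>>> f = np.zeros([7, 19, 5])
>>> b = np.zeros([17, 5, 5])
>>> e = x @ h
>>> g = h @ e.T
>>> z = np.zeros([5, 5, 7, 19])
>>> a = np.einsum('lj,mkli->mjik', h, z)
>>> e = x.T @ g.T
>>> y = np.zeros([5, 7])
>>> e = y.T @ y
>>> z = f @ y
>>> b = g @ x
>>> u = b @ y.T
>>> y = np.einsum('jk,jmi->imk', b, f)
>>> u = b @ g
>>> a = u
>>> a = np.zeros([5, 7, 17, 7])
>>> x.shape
(17, 7)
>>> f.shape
(7, 19, 5)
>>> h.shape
(7, 31)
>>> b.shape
(7, 7)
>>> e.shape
(7, 7)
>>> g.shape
(7, 17)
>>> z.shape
(7, 19, 7)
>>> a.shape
(5, 7, 17, 7)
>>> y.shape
(5, 19, 7)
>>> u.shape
(7, 17)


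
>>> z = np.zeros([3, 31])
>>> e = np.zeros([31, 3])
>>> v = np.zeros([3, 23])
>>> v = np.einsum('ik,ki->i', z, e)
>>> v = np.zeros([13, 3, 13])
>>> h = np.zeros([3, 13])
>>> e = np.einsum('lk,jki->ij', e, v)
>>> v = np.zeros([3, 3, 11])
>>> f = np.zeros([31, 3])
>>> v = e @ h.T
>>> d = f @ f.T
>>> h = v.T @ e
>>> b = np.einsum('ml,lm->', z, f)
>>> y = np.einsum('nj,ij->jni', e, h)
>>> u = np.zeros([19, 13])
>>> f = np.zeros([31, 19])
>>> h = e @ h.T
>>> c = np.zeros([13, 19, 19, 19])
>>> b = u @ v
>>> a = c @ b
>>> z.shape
(3, 31)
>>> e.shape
(13, 13)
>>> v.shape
(13, 3)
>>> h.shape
(13, 3)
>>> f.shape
(31, 19)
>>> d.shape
(31, 31)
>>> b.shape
(19, 3)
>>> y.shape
(13, 13, 3)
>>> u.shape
(19, 13)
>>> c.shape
(13, 19, 19, 19)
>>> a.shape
(13, 19, 19, 3)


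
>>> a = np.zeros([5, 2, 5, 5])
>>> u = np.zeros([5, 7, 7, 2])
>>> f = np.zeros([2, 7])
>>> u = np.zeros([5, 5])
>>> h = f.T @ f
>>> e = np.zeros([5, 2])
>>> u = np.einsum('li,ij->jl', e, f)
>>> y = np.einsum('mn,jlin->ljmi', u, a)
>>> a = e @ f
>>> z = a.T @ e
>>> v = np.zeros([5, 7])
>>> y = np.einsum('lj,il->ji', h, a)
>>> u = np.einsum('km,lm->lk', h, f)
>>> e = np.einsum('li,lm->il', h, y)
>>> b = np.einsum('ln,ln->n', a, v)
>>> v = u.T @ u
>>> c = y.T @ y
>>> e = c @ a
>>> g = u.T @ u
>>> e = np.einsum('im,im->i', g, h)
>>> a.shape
(5, 7)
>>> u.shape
(2, 7)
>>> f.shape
(2, 7)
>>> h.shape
(7, 7)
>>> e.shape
(7,)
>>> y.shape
(7, 5)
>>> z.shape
(7, 2)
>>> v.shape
(7, 7)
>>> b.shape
(7,)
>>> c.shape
(5, 5)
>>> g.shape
(7, 7)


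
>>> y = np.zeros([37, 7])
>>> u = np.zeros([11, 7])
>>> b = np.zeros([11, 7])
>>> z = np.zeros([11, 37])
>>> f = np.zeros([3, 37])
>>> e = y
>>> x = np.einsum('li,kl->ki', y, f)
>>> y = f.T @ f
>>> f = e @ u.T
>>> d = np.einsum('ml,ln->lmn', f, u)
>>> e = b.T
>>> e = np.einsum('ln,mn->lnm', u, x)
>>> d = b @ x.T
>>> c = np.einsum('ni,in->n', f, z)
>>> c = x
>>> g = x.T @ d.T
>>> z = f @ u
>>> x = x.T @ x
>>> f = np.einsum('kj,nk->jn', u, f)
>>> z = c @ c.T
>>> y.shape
(37, 37)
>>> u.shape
(11, 7)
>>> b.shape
(11, 7)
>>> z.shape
(3, 3)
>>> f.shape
(7, 37)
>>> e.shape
(11, 7, 3)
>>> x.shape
(7, 7)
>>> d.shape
(11, 3)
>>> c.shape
(3, 7)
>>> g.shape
(7, 11)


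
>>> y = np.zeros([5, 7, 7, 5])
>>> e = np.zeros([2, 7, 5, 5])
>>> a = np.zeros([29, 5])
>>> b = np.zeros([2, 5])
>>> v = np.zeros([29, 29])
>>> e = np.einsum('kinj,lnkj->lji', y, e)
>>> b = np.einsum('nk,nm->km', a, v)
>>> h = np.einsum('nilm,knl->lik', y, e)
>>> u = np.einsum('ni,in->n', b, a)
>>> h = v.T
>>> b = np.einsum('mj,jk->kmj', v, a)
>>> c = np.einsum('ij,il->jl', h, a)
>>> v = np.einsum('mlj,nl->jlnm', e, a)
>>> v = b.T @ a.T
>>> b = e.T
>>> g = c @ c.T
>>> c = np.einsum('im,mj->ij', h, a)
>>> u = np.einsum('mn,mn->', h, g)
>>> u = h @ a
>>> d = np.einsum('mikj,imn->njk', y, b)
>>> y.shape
(5, 7, 7, 5)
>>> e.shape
(2, 5, 7)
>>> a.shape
(29, 5)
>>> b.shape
(7, 5, 2)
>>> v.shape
(29, 29, 29)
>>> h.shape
(29, 29)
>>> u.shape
(29, 5)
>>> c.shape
(29, 5)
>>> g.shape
(29, 29)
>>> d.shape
(2, 5, 7)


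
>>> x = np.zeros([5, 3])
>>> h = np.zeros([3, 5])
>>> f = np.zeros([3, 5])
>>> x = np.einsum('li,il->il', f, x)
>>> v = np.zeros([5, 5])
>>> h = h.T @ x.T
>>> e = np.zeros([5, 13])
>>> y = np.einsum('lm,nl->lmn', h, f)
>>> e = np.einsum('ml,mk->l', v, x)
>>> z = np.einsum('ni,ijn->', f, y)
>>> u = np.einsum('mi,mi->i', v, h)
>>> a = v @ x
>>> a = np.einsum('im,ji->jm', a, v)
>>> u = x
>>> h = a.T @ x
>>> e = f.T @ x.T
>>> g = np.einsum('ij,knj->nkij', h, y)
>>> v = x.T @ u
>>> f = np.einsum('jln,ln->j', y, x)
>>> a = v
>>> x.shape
(5, 3)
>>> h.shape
(3, 3)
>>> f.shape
(5,)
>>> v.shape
(3, 3)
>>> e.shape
(5, 5)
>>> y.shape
(5, 5, 3)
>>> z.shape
()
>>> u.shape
(5, 3)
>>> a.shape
(3, 3)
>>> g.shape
(5, 5, 3, 3)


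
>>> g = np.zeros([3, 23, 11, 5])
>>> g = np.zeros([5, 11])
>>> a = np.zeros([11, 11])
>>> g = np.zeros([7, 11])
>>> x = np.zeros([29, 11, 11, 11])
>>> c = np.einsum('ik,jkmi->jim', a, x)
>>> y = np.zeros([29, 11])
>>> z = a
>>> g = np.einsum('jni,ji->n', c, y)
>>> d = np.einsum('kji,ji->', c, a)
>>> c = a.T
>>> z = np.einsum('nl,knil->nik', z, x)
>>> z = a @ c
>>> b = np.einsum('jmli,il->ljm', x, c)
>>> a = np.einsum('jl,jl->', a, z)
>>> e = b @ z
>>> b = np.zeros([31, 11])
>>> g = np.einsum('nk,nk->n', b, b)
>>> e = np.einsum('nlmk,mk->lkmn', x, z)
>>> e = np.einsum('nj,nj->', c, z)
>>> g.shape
(31,)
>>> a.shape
()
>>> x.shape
(29, 11, 11, 11)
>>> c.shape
(11, 11)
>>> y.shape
(29, 11)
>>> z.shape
(11, 11)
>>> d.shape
()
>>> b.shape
(31, 11)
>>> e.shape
()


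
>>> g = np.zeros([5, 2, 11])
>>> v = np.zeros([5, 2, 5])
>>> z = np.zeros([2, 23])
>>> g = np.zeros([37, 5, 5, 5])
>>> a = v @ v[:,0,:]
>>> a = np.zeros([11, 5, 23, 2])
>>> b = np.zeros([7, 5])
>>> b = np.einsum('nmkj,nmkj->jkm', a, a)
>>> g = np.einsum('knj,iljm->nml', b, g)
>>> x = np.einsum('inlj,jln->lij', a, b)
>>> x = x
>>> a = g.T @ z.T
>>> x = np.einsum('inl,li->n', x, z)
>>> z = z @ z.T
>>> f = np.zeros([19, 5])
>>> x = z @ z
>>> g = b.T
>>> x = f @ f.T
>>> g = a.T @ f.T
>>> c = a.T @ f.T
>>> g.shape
(2, 5, 19)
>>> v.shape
(5, 2, 5)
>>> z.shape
(2, 2)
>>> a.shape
(5, 5, 2)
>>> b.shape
(2, 23, 5)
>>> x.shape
(19, 19)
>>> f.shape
(19, 5)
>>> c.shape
(2, 5, 19)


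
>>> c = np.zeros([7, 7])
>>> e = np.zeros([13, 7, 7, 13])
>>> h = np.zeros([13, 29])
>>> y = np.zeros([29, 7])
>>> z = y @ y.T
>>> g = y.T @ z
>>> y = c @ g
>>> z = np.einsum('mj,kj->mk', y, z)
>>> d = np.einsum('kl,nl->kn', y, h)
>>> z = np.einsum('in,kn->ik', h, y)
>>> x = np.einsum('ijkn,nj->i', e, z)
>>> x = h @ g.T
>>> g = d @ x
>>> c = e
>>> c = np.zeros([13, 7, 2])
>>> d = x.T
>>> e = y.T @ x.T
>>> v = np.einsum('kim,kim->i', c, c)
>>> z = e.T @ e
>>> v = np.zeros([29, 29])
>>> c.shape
(13, 7, 2)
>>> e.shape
(29, 13)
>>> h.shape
(13, 29)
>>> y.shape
(7, 29)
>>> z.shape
(13, 13)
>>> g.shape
(7, 7)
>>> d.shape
(7, 13)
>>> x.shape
(13, 7)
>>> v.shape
(29, 29)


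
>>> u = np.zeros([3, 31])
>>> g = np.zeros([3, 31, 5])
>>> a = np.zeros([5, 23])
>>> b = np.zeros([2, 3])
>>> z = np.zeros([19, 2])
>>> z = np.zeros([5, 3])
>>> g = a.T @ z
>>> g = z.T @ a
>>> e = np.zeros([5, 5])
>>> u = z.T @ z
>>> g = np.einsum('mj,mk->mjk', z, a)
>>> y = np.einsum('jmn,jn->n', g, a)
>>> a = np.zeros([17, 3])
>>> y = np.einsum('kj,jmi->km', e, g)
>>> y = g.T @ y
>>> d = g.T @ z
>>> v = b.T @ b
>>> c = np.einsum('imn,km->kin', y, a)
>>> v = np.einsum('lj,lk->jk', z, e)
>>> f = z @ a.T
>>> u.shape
(3, 3)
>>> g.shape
(5, 3, 23)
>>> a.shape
(17, 3)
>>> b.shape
(2, 3)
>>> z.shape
(5, 3)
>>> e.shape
(5, 5)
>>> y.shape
(23, 3, 3)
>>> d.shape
(23, 3, 3)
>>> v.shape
(3, 5)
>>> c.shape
(17, 23, 3)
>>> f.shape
(5, 17)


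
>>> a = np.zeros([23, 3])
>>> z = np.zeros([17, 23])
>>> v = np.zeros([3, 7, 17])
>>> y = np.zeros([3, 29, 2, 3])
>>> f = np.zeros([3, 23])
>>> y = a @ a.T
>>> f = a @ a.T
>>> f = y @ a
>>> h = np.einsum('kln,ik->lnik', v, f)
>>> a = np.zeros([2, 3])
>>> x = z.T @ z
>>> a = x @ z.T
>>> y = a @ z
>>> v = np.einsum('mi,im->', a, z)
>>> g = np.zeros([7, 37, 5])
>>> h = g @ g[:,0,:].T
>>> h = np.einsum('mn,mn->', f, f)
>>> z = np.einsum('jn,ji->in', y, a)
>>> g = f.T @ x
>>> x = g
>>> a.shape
(23, 17)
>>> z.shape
(17, 23)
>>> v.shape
()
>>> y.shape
(23, 23)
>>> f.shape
(23, 3)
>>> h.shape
()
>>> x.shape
(3, 23)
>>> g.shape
(3, 23)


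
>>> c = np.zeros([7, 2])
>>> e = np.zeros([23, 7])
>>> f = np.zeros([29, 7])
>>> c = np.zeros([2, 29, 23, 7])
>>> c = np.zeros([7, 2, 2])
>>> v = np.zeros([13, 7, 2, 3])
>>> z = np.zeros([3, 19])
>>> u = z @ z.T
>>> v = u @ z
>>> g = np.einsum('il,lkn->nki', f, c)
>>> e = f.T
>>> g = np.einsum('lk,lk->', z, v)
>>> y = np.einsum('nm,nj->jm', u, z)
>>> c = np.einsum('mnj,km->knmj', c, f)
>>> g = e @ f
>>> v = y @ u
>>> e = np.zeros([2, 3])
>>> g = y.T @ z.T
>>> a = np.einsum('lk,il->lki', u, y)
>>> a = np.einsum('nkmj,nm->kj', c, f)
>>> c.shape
(29, 2, 7, 2)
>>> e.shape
(2, 3)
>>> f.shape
(29, 7)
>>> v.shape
(19, 3)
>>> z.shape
(3, 19)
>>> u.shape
(3, 3)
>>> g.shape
(3, 3)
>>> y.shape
(19, 3)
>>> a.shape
(2, 2)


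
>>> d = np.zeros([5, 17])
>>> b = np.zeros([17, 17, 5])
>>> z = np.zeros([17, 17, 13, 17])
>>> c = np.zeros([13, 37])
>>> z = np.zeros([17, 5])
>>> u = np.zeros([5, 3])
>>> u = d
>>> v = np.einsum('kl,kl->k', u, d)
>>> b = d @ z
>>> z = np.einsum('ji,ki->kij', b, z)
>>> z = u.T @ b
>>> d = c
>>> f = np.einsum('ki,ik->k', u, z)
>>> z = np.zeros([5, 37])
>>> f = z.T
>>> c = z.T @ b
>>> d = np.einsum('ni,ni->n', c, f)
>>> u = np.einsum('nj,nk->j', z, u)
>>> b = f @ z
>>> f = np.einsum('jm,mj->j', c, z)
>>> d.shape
(37,)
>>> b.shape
(37, 37)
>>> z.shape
(5, 37)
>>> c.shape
(37, 5)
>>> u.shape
(37,)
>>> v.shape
(5,)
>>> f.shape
(37,)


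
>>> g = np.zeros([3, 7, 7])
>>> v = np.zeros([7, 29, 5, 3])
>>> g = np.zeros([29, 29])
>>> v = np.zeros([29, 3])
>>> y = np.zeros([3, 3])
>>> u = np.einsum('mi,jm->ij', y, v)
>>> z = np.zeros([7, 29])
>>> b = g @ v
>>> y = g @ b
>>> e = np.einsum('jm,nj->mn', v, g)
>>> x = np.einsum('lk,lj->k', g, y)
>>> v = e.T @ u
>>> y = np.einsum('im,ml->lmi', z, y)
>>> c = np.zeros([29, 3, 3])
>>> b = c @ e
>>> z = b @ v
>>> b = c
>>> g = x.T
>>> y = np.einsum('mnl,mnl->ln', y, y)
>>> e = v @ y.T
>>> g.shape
(29,)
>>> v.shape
(29, 29)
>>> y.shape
(7, 29)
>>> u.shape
(3, 29)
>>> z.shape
(29, 3, 29)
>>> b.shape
(29, 3, 3)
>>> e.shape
(29, 7)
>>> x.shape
(29,)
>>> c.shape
(29, 3, 3)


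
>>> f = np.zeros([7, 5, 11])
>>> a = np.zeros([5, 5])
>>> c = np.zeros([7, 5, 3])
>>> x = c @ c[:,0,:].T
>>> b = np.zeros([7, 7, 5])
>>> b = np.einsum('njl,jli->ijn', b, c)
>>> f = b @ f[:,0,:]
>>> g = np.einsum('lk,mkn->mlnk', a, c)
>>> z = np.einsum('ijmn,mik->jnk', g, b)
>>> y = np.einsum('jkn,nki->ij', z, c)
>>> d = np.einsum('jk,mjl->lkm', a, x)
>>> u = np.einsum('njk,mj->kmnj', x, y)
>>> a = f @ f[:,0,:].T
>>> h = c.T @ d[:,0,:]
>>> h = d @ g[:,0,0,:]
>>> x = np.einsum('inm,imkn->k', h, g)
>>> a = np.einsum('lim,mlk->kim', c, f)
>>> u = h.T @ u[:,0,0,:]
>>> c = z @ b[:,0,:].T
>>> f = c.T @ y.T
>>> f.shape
(3, 5, 3)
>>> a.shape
(11, 5, 3)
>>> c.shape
(5, 5, 3)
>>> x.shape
(3,)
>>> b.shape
(3, 7, 7)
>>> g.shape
(7, 5, 3, 5)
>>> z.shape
(5, 5, 7)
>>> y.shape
(3, 5)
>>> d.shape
(7, 5, 7)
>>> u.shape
(5, 5, 5)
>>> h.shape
(7, 5, 5)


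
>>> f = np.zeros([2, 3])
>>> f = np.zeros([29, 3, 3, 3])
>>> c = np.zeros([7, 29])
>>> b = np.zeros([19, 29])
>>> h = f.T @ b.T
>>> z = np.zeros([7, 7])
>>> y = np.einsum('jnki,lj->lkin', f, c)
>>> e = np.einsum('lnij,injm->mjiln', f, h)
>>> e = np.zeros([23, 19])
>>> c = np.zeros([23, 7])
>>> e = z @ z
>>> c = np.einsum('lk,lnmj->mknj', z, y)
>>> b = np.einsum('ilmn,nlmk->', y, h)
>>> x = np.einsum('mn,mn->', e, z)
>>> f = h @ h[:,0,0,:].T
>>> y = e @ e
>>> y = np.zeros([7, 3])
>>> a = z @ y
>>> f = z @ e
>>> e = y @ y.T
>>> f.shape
(7, 7)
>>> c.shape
(3, 7, 3, 3)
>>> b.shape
()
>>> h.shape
(3, 3, 3, 19)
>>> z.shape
(7, 7)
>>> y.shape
(7, 3)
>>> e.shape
(7, 7)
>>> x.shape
()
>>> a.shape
(7, 3)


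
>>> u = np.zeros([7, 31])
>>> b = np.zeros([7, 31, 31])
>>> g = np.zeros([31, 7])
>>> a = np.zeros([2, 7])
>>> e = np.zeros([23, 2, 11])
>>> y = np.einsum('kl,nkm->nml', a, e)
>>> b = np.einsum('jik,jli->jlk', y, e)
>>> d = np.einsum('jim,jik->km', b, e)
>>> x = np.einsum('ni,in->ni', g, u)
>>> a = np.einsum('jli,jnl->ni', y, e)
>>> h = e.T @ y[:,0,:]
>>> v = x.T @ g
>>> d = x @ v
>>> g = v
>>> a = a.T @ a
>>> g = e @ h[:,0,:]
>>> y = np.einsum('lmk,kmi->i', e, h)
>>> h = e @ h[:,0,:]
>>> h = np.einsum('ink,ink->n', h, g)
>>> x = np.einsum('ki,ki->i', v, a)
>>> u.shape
(7, 31)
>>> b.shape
(23, 2, 7)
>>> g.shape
(23, 2, 7)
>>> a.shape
(7, 7)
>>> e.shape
(23, 2, 11)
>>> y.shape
(7,)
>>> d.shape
(31, 7)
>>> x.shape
(7,)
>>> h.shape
(2,)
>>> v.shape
(7, 7)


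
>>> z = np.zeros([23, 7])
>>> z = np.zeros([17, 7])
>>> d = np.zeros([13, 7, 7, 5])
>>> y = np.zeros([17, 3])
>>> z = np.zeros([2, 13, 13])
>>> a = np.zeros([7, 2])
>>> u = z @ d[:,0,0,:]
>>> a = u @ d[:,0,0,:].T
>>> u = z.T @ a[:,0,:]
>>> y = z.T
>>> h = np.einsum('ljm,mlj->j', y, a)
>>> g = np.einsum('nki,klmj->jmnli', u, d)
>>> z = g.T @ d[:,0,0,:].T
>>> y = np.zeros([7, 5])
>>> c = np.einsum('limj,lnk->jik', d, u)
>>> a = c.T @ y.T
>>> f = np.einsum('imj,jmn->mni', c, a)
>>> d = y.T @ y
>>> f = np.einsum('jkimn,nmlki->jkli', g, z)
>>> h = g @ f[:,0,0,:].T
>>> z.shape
(13, 7, 13, 7, 13)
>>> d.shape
(5, 5)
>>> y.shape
(7, 5)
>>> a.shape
(13, 7, 7)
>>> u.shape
(13, 13, 13)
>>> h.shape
(5, 7, 13, 7, 5)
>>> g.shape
(5, 7, 13, 7, 13)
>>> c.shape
(5, 7, 13)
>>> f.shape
(5, 7, 13, 13)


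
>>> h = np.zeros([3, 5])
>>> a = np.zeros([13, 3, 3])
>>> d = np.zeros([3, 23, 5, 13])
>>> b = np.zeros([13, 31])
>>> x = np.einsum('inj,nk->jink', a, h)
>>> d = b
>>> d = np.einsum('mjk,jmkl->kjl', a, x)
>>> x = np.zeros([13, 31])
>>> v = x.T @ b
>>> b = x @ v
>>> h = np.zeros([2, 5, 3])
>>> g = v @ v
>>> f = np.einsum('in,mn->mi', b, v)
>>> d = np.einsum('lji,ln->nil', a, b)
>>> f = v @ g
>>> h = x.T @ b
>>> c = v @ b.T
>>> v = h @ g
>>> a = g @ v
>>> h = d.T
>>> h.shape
(13, 3, 31)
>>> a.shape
(31, 31)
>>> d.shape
(31, 3, 13)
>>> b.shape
(13, 31)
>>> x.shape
(13, 31)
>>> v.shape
(31, 31)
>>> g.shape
(31, 31)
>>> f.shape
(31, 31)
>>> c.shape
(31, 13)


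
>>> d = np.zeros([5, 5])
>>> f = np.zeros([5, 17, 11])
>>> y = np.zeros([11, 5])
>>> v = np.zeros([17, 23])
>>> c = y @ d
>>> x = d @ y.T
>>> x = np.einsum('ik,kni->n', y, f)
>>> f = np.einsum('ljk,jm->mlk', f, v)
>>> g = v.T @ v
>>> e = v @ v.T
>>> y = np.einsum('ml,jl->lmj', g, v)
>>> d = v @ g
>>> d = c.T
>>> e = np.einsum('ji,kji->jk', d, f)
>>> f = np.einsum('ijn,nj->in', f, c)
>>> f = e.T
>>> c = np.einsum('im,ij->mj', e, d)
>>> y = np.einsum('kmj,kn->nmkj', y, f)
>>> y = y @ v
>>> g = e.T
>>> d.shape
(5, 11)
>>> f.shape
(23, 5)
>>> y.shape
(5, 23, 23, 23)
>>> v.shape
(17, 23)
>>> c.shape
(23, 11)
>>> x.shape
(17,)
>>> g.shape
(23, 5)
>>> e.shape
(5, 23)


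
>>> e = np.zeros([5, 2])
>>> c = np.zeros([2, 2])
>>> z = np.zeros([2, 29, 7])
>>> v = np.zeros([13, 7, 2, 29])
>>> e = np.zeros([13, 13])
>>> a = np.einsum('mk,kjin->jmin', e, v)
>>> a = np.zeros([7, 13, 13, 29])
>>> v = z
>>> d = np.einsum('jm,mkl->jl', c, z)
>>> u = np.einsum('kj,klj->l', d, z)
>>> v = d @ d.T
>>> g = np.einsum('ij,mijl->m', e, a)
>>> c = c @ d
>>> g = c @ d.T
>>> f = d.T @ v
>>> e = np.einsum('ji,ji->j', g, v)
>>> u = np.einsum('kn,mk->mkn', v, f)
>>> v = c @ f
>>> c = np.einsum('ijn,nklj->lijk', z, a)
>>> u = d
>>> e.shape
(2,)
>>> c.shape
(13, 2, 29, 13)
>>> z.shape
(2, 29, 7)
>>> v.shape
(2, 2)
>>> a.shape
(7, 13, 13, 29)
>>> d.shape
(2, 7)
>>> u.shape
(2, 7)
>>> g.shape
(2, 2)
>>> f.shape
(7, 2)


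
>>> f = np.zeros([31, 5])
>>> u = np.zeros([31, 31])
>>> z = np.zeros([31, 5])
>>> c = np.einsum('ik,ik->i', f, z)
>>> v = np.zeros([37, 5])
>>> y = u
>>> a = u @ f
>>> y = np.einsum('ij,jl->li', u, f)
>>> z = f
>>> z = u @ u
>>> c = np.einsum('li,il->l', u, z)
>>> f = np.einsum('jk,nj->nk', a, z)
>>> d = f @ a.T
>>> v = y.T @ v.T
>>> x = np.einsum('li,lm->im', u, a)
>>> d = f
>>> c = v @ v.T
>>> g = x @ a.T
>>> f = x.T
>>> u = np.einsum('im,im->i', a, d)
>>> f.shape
(5, 31)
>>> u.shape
(31,)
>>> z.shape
(31, 31)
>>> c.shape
(31, 31)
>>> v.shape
(31, 37)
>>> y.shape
(5, 31)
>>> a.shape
(31, 5)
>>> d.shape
(31, 5)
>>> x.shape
(31, 5)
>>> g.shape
(31, 31)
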